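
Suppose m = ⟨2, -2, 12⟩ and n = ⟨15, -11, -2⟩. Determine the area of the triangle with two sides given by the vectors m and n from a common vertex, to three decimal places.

114.473

i: (-2)·(-2) - 12·(-11) = 4 - (-132) = 136
j: 12·15 - 2·(-2) = 180 - (-4) = 184
k: 2·(-11) - (-2)·15 = -22 - (-30) = 8
m × n = (136, 184, 8)
|m × n| = √(136² + 184² + 8²) = √52416 ≈ 228.9454
area = ½ · 228.9454 ≈ 114.473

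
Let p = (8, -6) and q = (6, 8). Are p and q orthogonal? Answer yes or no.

p · q = 8·6 + (-6)·8 = 48 - 48 = 0
Zero, so the vectors are orthogonal.

yes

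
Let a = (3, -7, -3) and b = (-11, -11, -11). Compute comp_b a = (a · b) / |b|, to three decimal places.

a · b = 3·(-11) + (-7)·(-11) + (-3)·(-11) = -33 + 77 + 33 = 77
|b| = √(121 + 121 + 121) = √363 ≈ 19.0526
comp_b a = 77 / √363 ≈ 4.041

4.041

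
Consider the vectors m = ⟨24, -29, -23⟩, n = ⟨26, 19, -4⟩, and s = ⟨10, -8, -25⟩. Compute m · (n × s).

-20704

n × s:
i: 19·(-25) - (-4)·(-8) = -475 - 32 = -507
j: (-4)·10 - 26·(-25) = -40 - (-650) = 610
k: 26·(-8) - 19·10 = -208 - 190 = -398
n × s = (-507, 610, -398)
m · (n × s) = 24·(-507) + (-29)·610 + (-23)·(-398) = -12168 - 17690 + 9154 = -20704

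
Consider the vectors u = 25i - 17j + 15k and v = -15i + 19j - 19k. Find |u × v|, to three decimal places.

335.178

i: (-17)·(-19) - 15·19 = 323 - 285 = 38
j: 15·(-15) - 25·(-19) = -225 - (-475) = 250
k: 25·19 - (-17)·(-15) = 475 - 255 = 220
u × v = (38, 250, 220)
|u × v| = √(38² + 250² + 220²) = √112344 ≈ 335.1776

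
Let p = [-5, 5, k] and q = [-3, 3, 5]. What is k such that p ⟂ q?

p · q = (-5)·(-3) + 5·3 + k·5 = 30 + 5k
Set equal to 0: 5k = -30, so k = -6.

-6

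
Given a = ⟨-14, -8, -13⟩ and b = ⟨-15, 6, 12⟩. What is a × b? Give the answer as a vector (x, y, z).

(-18, 363, -204)

i: (-8)·12 - (-13)·6 = -96 - (-78) = -18
j: (-13)·(-15) - (-14)·12 = 195 - (-168) = 363
k: (-14)·6 - (-8)·(-15) = -84 - 120 = -204
a × b = (-18, 363, -204)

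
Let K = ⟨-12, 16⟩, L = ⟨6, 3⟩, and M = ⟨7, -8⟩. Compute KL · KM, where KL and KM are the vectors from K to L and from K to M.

KL = L − K = (18, -13)
KM = M − K = (19, -24)
KL · KM = 18·19 + (-13)·(-24) = 342 + 312 = 654

654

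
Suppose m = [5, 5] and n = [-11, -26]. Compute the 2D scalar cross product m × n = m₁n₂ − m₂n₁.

5·(-26) - 5·(-11) = -130 - (-55) = -75

-75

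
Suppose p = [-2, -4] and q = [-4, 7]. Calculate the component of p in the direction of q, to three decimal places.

-2.481

p · q = (-2)·(-4) + (-4)·7 = 8 - 28 = -20
|q| = √(16 + 49) = √65 ≈ 8.0623
comp_q p = -20 / √65 ≈ -2.481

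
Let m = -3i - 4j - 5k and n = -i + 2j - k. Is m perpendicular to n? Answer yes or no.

yes

m · n = (-3)·(-1) + (-4)·2 + (-5)·(-1) = 3 - 8 + 5 = 0
Zero, so the vectors are orthogonal.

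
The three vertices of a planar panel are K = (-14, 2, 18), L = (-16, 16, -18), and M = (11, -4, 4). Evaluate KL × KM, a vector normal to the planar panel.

(-412, -928, -338)

KL = (-2, 14, -36)
KM = (25, -6, -14)
i: 14·(-14) - (-36)·(-6) = -196 - 216 = -412
j: (-36)·25 - (-2)·(-14) = -900 - 28 = -928
k: (-2)·(-6) - 14·25 = 12 - 350 = -338
KL × KM = (-412, -928, -338)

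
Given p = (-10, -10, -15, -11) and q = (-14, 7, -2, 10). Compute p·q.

p · q = (-10)·(-14) + (-10)·7 + (-15)·(-2) + (-11)·10 = 140 - 70 + 30 - 110 = -10

-10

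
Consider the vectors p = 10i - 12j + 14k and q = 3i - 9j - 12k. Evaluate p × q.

i: (-12)·(-12) - 14·(-9) = 144 - (-126) = 270
j: 14·3 - 10·(-12) = 42 - (-120) = 162
k: 10·(-9) - (-12)·3 = -90 - (-36) = -54
p × q = (270, 162, -54)

(270, 162, -54)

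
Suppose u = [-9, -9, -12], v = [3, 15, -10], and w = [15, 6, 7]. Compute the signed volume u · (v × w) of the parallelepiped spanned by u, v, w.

v × w:
i: 15·7 - (-10)·6 = 105 - (-60) = 165
j: (-10)·15 - 3·7 = -150 - 21 = -171
k: 3·6 - 15·15 = 18 - 225 = -207
v × w = (165, -171, -207)
u · (v × w) = (-9)·165 + (-9)·(-171) + (-12)·(-207) = -1485 + 1539 + 2484 = 2538

2538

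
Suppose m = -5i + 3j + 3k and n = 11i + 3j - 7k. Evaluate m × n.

(-30, -2, -48)

i: 3·(-7) - 3·3 = -21 - 9 = -30
j: 3·11 - (-5)·(-7) = 33 - 35 = -2
k: (-5)·3 - 3·11 = -15 - 33 = -48
m × n = (-30, -2, -48)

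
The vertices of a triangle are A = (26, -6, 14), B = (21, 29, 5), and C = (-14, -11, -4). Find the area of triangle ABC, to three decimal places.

799.867

AB = (-5, 35, -9),  AC = (-40, -5, -18)
i: 35·(-18) - (-9)·(-5) = -630 - 45 = -675
j: (-9)·(-40) - (-5)·(-18) = 360 - 90 = 270
k: (-5)·(-5) - 35·(-40) = 25 - (-1400) = 1425
AB × AC = (-675, 270, 1425)
|AB × AC| = √2559150 ≈ 1599.7344
area = ½ · 1599.7344 ≈ 799.867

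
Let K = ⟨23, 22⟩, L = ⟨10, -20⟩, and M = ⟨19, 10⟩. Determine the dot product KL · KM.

556

KL = L − K = (-13, -42)
KM = M − K = (-4, -12)
KL · KM = (-13)·(-4) + (-42)·(-12) = 52 + 504 = 556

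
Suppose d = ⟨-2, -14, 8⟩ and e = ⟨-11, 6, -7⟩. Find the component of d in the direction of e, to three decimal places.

-8.221

d · e = (-2)·(-11) + (-14)·6 + 8·(-7) = 22 - 84 - 56 = -118
|e| = √(121 + 36 + 49) = √206 ≈ 14.3527
comp_e d = -118 / √206 ≈ -8.221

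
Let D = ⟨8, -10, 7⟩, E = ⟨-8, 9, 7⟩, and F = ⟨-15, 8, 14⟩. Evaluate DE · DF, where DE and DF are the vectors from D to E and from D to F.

DE = E − D = (-16, 19, 0)
DF = F − D = (-23, 18, 7)
DE · DF = (-16)·(-23) + 19·18 + 0·7 = 368 + 342 + 0 = 710

710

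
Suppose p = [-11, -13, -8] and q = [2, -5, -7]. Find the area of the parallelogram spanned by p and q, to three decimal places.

133.458

i: (-13)·(-7) - (-8)·(-5) = 91 - 40 = 51
j: (-8)·2 - (-11)·(-7) = -16 - 77 = -93
k: (-11)·(-5) - (-13)·2 = 55 - (-26) = 81
p × q = (51, -93, 81)
|p × q| = √(51² + (-93)² + 81²) = √17811 ≈ 133.4579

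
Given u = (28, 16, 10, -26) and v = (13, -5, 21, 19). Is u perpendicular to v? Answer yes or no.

u · v = 28·13 + 16·(-5) + 10·21 + (-26)·19 = 364 - 80 + 210 - 494 = 0
Zero, so the vectors are orthogonal.

yes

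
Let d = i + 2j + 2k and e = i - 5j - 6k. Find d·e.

-21

d · e = 1·1 + 2·(-5) + 2·(-6) = 1 - 10 - 12 = -21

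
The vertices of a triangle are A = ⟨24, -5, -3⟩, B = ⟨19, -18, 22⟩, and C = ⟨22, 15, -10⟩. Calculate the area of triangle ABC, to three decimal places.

218.164

AB = (-5, -13, 25),  AC = (-2, 20, -7)
i: (-13)·(-7) - 25·20 = 91 - 500 = -409
j: 25·(-2) - (-5)·(-7) = -50 - 35 = -85
k: (-5)·20 - (-13)·(-2) = -100 - 26 = -126
AB × AC = (-409, -85, -126)
|AB × AC| = √190382 ≈ 436.3279
area = ½ · 436.3279 ≈ 218.164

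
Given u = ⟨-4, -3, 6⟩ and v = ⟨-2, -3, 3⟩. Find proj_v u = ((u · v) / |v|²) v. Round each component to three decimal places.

u · v = (-4)·(-2) + (-3)·(-3) + 6·3 = 8 + 9 + 18 = 35
|v|² = 4 + 9 + 9 = 22
proj_v u = (35/22) · (-2, -3, 3) ≈ (-3.182, -4.773, 4.773)

(-3.182, -4.773, 4.773)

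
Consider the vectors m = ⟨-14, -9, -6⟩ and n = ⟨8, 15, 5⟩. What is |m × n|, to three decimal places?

146.809

i: (-9)·5 - (-6)·15 = -45 - (-90) = 45
j: (-6)·8 - (-14)·5 = -48 - (-70) = 22
k: (-14)·15 - (-9)·8 = -210 - (-72) = -138
m × n = (45, 22, -138)
|m × n| = √(45² + 22² + (-138)²) = √21553 ≈ 146.8094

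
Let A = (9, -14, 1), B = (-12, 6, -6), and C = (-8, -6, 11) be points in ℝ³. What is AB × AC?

AB = (-21, 20, -7)
AC = (-17, 8, 10)
i: 20·10 - (-7)·8 = 200 - (-56) = 256
j: (-7)·(-17) - (-21)·10 = 119 - (-210) = 329
k: (-21)·8 - 20·(-17) = -168 - (-340) = 172
AB × AC = (256, 329, 172)

(256, 329, 172)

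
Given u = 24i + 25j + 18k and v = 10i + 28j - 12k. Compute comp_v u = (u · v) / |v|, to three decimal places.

u · v = 24·10 + 25·28 + 18·(-12) = 240 + 700 - 216 = 724
|v| = √(100 + 784 + 144) = √1028 ≈ 32.0624
comp_v u = 724 / √1028 ≈ 22.581

22.581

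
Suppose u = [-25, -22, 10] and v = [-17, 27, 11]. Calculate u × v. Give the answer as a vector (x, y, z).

(-512, 105, -1049)

i: (-22)·11 - 10·27 = -242 - 270 = -512
j: 10·(-17) - (-25)·11 = -170 - (-275) = 105
k: (-25)·27 - (-22)·(-17) = -675 - 374 = -1049
u × v = (-512, 105, -1049)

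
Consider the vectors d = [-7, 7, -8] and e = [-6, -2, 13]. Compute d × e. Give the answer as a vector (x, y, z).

i: 7·13 - (-8)·(-2) = 91 - 16 = 75
j: (-8)·(-6) - (-7)·13 = 48 - (-91) = 139
k: (-7)·(-2) - 7·(-6) = 14 - (-42) = 56
d × e = (75, 139, 56)

(75, 139, 56)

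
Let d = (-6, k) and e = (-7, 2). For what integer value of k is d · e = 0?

-21

d · e = (-6)·(-7) + k·2 = 42 + 2k
Set equal to 0: 2k = -42, so k = -21.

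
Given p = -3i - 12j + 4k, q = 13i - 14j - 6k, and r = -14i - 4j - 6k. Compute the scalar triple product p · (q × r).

-3116

q × r:
i: (-14)·(-6) - (-6)·(-4) = 84 - 24 = 60
j: (-6)·(-14) - 13·(-6) = 84 - (-78) = 162
k: 13·(-4) - (-14)·(-14) = -52 - 196 = -248
q × r = (60, 162, -248)
p · (q × r) = (-3)·60 + (-12)·162 + 4·(-248) = -180 - 1944 - 992 = -3116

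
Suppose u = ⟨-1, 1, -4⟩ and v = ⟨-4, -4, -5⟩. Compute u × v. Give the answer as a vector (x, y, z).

(-21, 11, 8)

i: 1·(-5) - (-4)·(-4) = -5 - 16 = -21
j: (-4)·(-4) - (-1)·(-5) = 16 - 5 = 11
k: (-1)·(-4) - 1·(-4) = 4 - (-4) = 8
u × v = (-21, 11, 8)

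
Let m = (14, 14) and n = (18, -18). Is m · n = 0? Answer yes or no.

yes

m · n = 14·18 + 14·(-18) = 252 - 252 = 0
Zero, so the vectors are orthogonal.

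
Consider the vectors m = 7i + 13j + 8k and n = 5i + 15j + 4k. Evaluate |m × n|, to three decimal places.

79.800

i: 13·4 - 8·15 = 52 - 120 = -68
j: 8·5 - 7·4 = 40 - 28 = 12
k: 7·15 - 13·5 = 105 - 65 = 40
m × n = (-68, 12, 40)
|m × n| = √((-68)² + 12² + 40²) = √6368 ≈ 79.7997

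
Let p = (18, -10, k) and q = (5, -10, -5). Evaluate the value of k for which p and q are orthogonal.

38

p · q = 18·5 + (-10)·(-10) + k·(-5) = 190 - 5k
Set equal to 0: -5k = -190, so k = 38.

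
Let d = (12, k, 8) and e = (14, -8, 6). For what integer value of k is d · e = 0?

27

d · e = 12·14 + k·(-8) + 8·6 = 216 - 8k
Set equal to 0: -8k = -216, so k = 27.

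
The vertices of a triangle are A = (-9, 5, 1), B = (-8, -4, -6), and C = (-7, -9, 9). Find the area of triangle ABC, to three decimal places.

85.732

AB = (1, -9, -7),  AC = (2, -14, 8)
i: (-9)·8 - (-7)·(-14) = -72 - 98 = -170
j: (-7)·2 - 1·8 = -14 - 8 = -22
k: 1·(-14) - (-9)·2 = -14 - (-18) = 4
AB × AC = (-170, -22, 4)
|AB × AC| = √29400 ≈ 171.4643
area = ½ · 171.4643 ≈ 85.732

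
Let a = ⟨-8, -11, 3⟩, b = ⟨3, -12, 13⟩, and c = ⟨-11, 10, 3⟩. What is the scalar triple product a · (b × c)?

2694

b × c:
i: (-12)·3 - 13·10 = -36 - 130 = -166
j: 13·(-11) - 3·3 = -143 - 9 = -152
k: 3·10 - (-12)·(-11) = 30 - 132 = -102
b × c = (-166, -152, -102)
a · (b × c) = (-8)·(-166) + (-11)·(-152) + 3·(-102) = 1328 + 1672 - 306 = 2694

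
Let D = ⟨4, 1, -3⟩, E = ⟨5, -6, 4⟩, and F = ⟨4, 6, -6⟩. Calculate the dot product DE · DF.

DE = E − D = (1, -7, 7)
DF = F − D = (0, 5, -3)
DE · DF = 1·0 + (-7)·5 + 7·(-3) = 0 - 35 - 21 = -56

-56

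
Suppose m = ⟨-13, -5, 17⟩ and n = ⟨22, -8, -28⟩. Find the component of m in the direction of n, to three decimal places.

-19.783

m · n = (-13)·22 + (-5)·(-8) + 17·(-28) = -286 + 40 - 476 = -722
|n| = √(484 + 64 + 784) = √1332 ≈ 36.4966
comp_n m = -722 / √1332 ≈ -19.783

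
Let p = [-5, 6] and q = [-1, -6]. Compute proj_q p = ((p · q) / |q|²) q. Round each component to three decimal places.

p · q = (-5)·(-1) + 6·(-6) = 5 - 36 = -31
|q|² = 1 + 36 = 37
proj_q p = (-31/37) · (-1, -6) ≈ (0.838, 5.027)

(0.838, 5.027)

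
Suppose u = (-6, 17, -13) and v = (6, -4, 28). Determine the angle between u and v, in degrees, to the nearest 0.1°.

136.7

u · v = (-6)·6 + 17·(-4) + (-13)·28 = -36 - 68 - 364 = -468
|u|² = 36 + 289 + 169 = 494,  |u| = √494 ≈ 22.226111
|v|² = 36 + 16 + 784 = 836,  |v| = √836 ≈ 28.913665
cos θ = -468 / (22.226111 · 28.913665) ≈ -0.72825
θ = arccos(-0.72825) ≈ 136.7°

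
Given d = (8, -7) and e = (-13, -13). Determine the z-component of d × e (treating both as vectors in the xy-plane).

8·(-13) - (-7)·(-13) = -104 - 91 = -195

-195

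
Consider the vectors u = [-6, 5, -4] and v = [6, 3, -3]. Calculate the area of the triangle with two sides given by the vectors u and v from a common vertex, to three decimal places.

i: 5·(-3) - (-4)·3 = -15 - (-12) = -3
j: (-4)·6 - (-6)·(-3) = -24 - 18 = -42
k: (-6)·3 - 5·6 = -18 - 30 = -48
u × v = (-3, -42, -48)
|u × v| = √((-3)² + (-42)² + (-48)²) = √4077 ≈ 63.8514
area = ½ · 63.8514 ≈ 31.926

31.926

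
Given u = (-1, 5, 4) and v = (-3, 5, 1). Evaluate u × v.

i: 5·1 - 4·5 = 5 - 20 = -15
j: 4·(-3) - (-1)·1 = -12 - (-1) = -11
k: (-1)·5 - 5·(-3) = -5 - (-15) = 10
u × v = (-15, -11, 10)

(-15, -11, 10)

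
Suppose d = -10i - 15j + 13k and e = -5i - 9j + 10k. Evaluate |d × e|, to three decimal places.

i: (-15)·10 - 13·(-9) = -150 - (-117) = -33
j: 13·(-5) - (-10)·10 = -65 - (-100) = 35
k: (-10)·(-9) - (-15)·(-5) = 90 - 75 = 15
d × e = (-33, 35, 15)
|d × e| = √((-33)² + 35² + 15²) = √2539 ≈ 50.3885

50.388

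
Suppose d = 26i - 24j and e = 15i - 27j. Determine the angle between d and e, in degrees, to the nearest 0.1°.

d · e = 26·15 + (-24)·(-27) = 390 + 648 = 1038
|d|² = 676 + 576 = 1252,  |d| = √1252 ≈ 35.383612
|e|² = 225 + 729 = 954,  |e| = √954 ≈ 30.886890
cos θ = 1038 / (35.383612 · 30.886890) ≈ 0.94978
θ = arccos(0.94978) ≈ 18.2°

18.2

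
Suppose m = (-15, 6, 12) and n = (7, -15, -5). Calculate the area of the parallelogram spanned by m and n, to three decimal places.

i: 6·(-5) - 12·(-15) = -30 - (-180) = 150
j: 12·7 - (-15)·(-5) = 84 - 75 = 9
k: (-15)·(-15) - 6·7 = 225 - 42 = 183
m × n = (150, 9, 183)
|m × n| = √(150² + 9² + 183²) = √56070 ≈ 236.7910

236.791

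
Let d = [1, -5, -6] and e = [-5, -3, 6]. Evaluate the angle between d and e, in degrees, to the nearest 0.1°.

d · e = 1·(-5) + (-5)·(-3) + (-6)·6 = -5 + 15 - 36 = -26
|d|² = 1 + 25 + 36 = 62,  |d| = √62 ≈ 7.874008
|e|² = 25 + 9 + 36 = 70,  |e| = √70 ≈ 8.366600
cos θ = -26 / (7.874008 · 8.366600) ≈ -0.39466
θ = arccos(-0.39466) ≈ 113.2°

113.2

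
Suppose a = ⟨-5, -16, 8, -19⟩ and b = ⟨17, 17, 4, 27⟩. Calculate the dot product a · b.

a · b = (-5)·17 + (-16)·17 + 8·4 + (-19)·27 = -85 - 272 + 32 - 513 = -838

-838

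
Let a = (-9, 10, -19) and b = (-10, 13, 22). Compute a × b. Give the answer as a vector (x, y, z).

(467, 388, -17)

i: 10·22 - (-19)·13 = 220 - (-247) = 467
j: (-19)·(-10) - (-9)·22 = 190 - (-198) = 388
k: (-9)·13 - 10·(-10) = -117 - (-100) = -17
a × b = (467, 388, -17)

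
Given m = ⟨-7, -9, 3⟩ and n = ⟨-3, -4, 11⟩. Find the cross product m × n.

(-87, 68, 1)

i: (-9)·11 - 3·(-4) = -99 - (-12) = -87
j: 3·(-3) - (-7)·11 = -9 - (-77) = 68
k: (-7)·(-4) - (-9)·(-3) = 28 - 27 = 1
m × n = (-87, 68, 1)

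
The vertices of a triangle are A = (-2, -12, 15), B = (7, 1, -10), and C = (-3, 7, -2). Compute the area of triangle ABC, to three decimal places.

180.316

AB = (9, 13, -25),  AC = (-1, 19, -17)
i: 13·(-17) - (-25)·19 = -221 - (-475) = 254
j: (-25)·(-1) - 9·(-17) = 25 - (-153) = 178
k: 9·19 - 13·(-1) = 171 - (-13) = 184
AB × AC = (254, 178, 184)
|AB × AC| = √130056 ≈ 360.6328
area = ½ · 360.6328 ≈ 180.316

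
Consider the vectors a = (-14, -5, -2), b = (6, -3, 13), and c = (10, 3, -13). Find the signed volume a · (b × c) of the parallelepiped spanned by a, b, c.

b × c:
i: (-3)·(-13) - 13·3 = 39 - 39 = 0
j: 13·10 - 6·(-13) = 130 - (-78) = 208
k: 6·3 - (-3)·10 = 18 - (-30) = 48
b × c = (0, 208, 48)
a · (b × c) = (-14)·0 + (-5)·208 + (-2)·48 = 0 - 1040 - 96 = -1136

-1136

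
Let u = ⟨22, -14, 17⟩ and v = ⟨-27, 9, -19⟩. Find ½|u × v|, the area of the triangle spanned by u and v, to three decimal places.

i: (-14)·(-19) - 17·9 = 266 - 153 = 113
j: 17·(-27) - 22·(-19) = -459 - (-418) = -41
k: 22·9 - (-14)·(-27) = 198 - 378 = -180
u × v = (113, -41, -180)
|u × v| = √(113² + (-41)² + (-180)²) = √46850 ≈ 216.4486
area = ½ · 216.4486 ≈ 108.224

108.224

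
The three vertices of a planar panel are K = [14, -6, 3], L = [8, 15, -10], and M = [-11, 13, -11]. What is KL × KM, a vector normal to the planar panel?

KL = (-6, 21, -13)
KM = (-25, 19, -14)
i: 21·(-14) - (-13)·19 = -294 - (-247) = -47
j: (-13)·(-25) - (-6)·(-14) = 325 - 84 = 241
k: (-6)·19 - 21·(-25) = -114 - (-525) = 411
KL × KM = (-47, 241, 411)

(-47, 241, 411)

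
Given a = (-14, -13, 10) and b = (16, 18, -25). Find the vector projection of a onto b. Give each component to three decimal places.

(-9.401, -10.576, 14.689)

a · b = (-14)·16 + (-13)·18 + 10·(-25) = -224 - 234 - 250 = -708
|b|² = 256 + 324 + 625 = 1205
proj_b a = (-708/1205) · (16, 18, -25) ≈ (-9.401, -10.576, 14.689)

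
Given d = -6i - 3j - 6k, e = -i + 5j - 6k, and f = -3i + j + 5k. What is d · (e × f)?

e × f:
i: 5·5 - (-6)·1 = 25 - (-6) = 31
j: (-6)·(-3) - (-1)·5 = 18 - (-5) = 23
k: (-1)·1 - 5·(-3) = -1 - (-15) = 14
e × f = (31, 23, 14)
d · (e × f) = (-6)·31 + (-3)·23 + (-6)·14 = -186 - 69 - 84 = -339

-339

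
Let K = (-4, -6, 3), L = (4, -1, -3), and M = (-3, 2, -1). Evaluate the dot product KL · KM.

KL = L − K = (8, 5, -6)
KM = M − K = (1, 8, -4)
KL · KM = 8·1 + 5·8 + (-6)·(-4) = 8 + 40 + 24 = 72

72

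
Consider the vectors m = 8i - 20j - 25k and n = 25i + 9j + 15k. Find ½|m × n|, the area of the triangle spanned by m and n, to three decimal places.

471.125

i: (-20)·15 - (-25)·9 = -300 - (-225) = -75
j: (-25)·25 - 8·15 = -625 - 120 = -745
k: 8·9 - (-20)·25 = 72 - (-500) = 572
m × n = (-75, -745, 572)
|m × n| = √((-75)² + (-745)² + 572²) = √887834 ≈ 942.2494
area = ½ · 942.2494 ≈ 471.125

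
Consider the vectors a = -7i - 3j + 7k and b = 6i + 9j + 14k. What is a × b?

i: (-3)·14 - 7·9 = -42 - 63 = -105
j: 7·6 - (-7)·14 = 42 - (-98) = 140
k: (-7)·9 - (-3)·6 = -63 - (-18) = -45
a × b = (-105, 140, -45)

(-105, 140, -45)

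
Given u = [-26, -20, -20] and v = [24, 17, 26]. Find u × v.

(-180, 196, 38)

i: (-20)·26 - (-20)·17 = -520 - (-340) = -180
j: (-20)·24 - (-26)·26 = -480 - (-676) = 196
k: (-26)·17 - (-20)·24 = -442 - (-480) = 38
u × v = (-180, 196, 38)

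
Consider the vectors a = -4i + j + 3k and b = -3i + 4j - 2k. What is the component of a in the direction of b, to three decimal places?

1.857

a · b = (-4)·(-3) + 1·4 + 3·(-2) = 12 + 4 - 6 = 10
|b| = √(9 + 16 + 4) = √29 ≈ 5.3852
comp_b a = 10 / √29 ≈ 1.857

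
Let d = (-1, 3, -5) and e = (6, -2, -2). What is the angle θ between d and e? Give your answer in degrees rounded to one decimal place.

92.9

d · e = (-1)·6 + 3·(-2) + (-5)·(-2) = -6 - 6 + 10 = -2
|d|² = 1 + 9 + 25 = 35,  |d| = √35 ≈ 5.916080
|e|² = 36 + 4 + 4 = 44,  |e| = √44 ≈ 6.633250
cos θ = -2 / (5.916080 · 6.633250) ≈ -0.05096
θ = arccos(-0.05096) ≈ 92.9°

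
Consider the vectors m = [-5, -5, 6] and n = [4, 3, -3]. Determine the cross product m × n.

(-3, 9, 5)

i: (-5)·(-3) - 6·3 = 15 - 18 = -3
j: 6·4 - (-5)·(-3) = 24 - 15 = 9
k: (-5)·3 - (-5)·4 = -15 - (-20) = 5
m × n = (-3, 9, 5)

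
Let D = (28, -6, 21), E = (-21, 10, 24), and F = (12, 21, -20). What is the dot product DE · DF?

1093

DE = E − D = (-49, 16, 3)
DF = F − D = (-16, 27, -41)
DE · DF = (-49)·(-16) + 16·27 + 3·(-41) = 784 + 432 - 123 = 1093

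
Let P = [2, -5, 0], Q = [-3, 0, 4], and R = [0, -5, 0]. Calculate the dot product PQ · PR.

10

PQ = Q − P = (-5, 5, 4)
PR = R − P = (-2, 0, 0)
PQ · PR = (-5)·(-2) + 5·0 + 4·0 = 10 + 0 + 0 = 10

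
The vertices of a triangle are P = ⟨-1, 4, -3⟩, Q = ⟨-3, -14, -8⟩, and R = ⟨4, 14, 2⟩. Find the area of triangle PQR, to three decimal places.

PQ = (-2, -18, -5),  PR = (5, 10, 5)
i: (-18)·5 - (-5)·10 = -90 - (-50) = -40
j: (-5)·5 - (-2)·5 = -25 - (-10) = -15
k: (-2)·10 - (-18)·5 = -20 - (-90) = 70
PQ × PR = (-40, -15, 70)
|PQ × PR| = √6725 ≈ 82.0061
area = ½ · 82.0061 ≈ 41.003

41.003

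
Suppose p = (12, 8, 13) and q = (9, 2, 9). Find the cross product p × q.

i: 8·9 - 13·2 = 72 - 26 = 46
j: 13·9 - 12·9 = 117 - 108 = 9
k: 12·2 - 8·9 = 24 - 72 = -48
p × q = (46, 9, -48)

(46, 9, -48)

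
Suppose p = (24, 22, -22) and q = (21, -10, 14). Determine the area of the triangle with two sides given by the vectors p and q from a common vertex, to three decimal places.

533.234

i: 22·14 - (-22)·(-10) = 308 - 220 = 88
j: (-22)·21 - 24·14 = -462 - 336 = -798
k: 24·(-10) - 22·21 = -240 - 462 = -702
p × q = (88, -798, -702)
|p × q| = √(88² + (-798)² + (-702)²) = √1137352 ≈ 1066.4671
area = ½ · 1066.4671 ≈ 533.234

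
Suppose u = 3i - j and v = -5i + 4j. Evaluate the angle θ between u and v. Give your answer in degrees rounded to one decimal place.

159.8

u · v = 3·(-5) + (-1)·4 = -15 - 4 = -19
|u|² = 9 + 1 = 10,  |u| = √10 ≈ 3.162278
|v|² = 25 + 16 = 41,  |v| = √41 ≈ 6.403124
cos θ = -19 / (3.162278 · 6.403124) ≈ -0.93834
θ = arccos(-0.93834) ≈ 159.8°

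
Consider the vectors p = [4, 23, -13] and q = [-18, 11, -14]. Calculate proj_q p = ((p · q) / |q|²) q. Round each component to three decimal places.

(-10.193, 6.229, -7.928)

p · q = 4·(-18) + 23·11 + (-13)·(-14) = -72 + 253 + 182 = 363
|q|² = 324 + 121 + 196 = 641
proj_q p = (363/641) · (-18, 11, -14) ≈ (-10.193, 6.229, -7.928)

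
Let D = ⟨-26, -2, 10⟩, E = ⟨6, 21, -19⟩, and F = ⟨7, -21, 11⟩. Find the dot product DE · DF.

590

DE = E − D = (32, 23, -29)
DF = F − D = (33, -19, 1)
DE · DF = 32·33 + 23·(-19) + (-29)·1 = 1056 - 437 - 29 = 590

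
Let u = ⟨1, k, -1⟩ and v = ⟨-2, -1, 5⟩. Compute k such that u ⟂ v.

u · v = 1·(-2) + k·(-1) + (-1)·5 = -7 - 1k
Set equal to 0: -1k = 7, so k = -7.

-7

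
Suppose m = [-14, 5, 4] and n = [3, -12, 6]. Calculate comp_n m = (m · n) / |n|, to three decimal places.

-5.674

m · n = (-14)·3 + 5·(-12) + 4·6 = -42 - 60 + 24 = -78
|n| = √(9 + 144 + 36) = √189 ≈ 13.7477
comp_n m = -78 / √189 ≈ -5.674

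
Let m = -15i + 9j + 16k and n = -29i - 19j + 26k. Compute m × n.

i: 9·26 - 16·(-19) = 234 - (-304) = 538
j: 16·(-29) - (-15)·26 = -464 - (-390) = -74
k: (-15)·(-19) - 9·(-29) = 285 - (-261) = 546
m × n = (538, -74, 546)

(538, -74, 546)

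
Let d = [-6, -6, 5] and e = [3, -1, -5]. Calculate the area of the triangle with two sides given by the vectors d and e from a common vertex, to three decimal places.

i: (-6)·(-5) - 5·(-1) = 30 - (-5) = 35
j: 5·3 - (-6)·(-5) = 15 - 30 = -15
k: (-6)·(-1) - (-6)·3 = 6 - (-18) = 24
d × e = (35, -15, 24)
|d × e| = √(35² + (-15)² + 24²) = √2026 ≈ 45.0111
area = ½ · 45.0111 ≈ 22.506

22.506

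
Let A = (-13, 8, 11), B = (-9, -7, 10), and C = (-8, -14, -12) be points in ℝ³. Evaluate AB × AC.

(323, 87, -13)

AB = (4, -15, -1)
AC = (5, -22, -23)
i: (-15)·(-23) - (-1)·(-22) = 345 - 22 = 323
j: (-1)·5 - 4·(-23) = -5 - (-92) = 87
k: 4·(-22) - (-15)·5 = -88 - (-75) = -13
AB × AC = (323, 87, -13)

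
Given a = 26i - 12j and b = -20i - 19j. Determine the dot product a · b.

-292

a · b = 26·(-20) + (-12)·(-19) = -520 + 228 = -292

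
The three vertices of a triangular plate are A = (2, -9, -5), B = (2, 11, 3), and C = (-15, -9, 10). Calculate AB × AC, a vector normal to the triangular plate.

AB = (0, 20, 8)
AC = (-17, 0, 15)
i: 20·15 - 8·0 = 300 - 0 = 300
j: 8·(-17) - 0·15 = -136 - 0 = -136
k: 0·0 - 20·(-17) = 0 - (-340) = 340
AB × AC = (300, -136, 340)

(300, -136, 340)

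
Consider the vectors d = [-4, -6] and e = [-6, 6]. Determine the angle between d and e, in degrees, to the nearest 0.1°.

101.3

d · e = (-4)·(-6) + (-6)·6 = 24 - 36 = -12
|d|² = 16 + 36 = 52,  |d| = √52 ≈ 7.211103
|e|² = 36 + 36 = 72,  |e| = √72 ≈ 8.485281
cos θ = -12 / (7.211103 · 8.485281) ≈ -0.19612
θ = arccos(-0.19612) ≈ 101.3°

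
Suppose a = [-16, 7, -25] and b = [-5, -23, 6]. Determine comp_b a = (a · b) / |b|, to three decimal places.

-9.510

a · b = (-16)·(-5) + 7·(-23) + (-25)·6 = 80 - 161 - 150 = -231
|b| = √(25 + 529 + 36) = √590 ≈ 24.2899
comp_b a = -231 / √590 ≈ -9.510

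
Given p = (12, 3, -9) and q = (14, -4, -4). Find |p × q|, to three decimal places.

i: 3·(-4) - (-9)·(-4) = -12 - 36 = -48
j: (-9)·14 - 12·(-4) = -126 - (-48) = -78
k: 12·(-4) - 3·14 = -48 - 42 = -90
p × q = (-48, -78, -90)
|p × q| = √((-48)² + (-78)² + (-90)²) = √16488 ≈ 128.4056

128.406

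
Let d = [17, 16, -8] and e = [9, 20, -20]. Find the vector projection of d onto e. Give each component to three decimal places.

(6.467, 14.370, -14.370)

d · e = 17·9 + 16·20 + (-8)·(-20) = 153 + 320 + 160 = 633
|e|² = 81 + 400 + 400 = 881
proj_e d = (633/881) · (9, 20, -20) ≈ (6.467, 14.370, -14.370)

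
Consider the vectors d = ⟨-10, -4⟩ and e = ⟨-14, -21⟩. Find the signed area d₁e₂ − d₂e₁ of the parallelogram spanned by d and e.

(-10)·(-21) - (-4)·(-14) = 210 - 56 = 154

154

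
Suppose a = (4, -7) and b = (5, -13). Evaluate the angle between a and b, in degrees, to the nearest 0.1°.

8.7

a · b = 4·5 + (-7)·(-13) = 20 + 91 = 111
|a|² = 16 + 49 = 65,  |a| = √65 ≈ 8.062258
|b|² = 25 + 169 = 194,  |b| = √194 ≈ 13.928388
cos θ = 111 / (8.062258 · 13.928388) ≈ 0.98847
θ = arccos(0.98847) ≈ 8.7°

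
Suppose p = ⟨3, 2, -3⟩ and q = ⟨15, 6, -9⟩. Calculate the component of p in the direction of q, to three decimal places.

4.542

p · q = 3·15 + 2·6 + (-3)·(-9) = 45 + 12 + 27 = 84
|q| = √(225 + 36 + 81) = √342 ≈ 18.4932
comp_q p = 84 / √342 ≈ 4.542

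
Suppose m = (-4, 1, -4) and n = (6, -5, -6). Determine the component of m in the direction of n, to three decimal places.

m · n = (-4)·6 + 1·(-5) + (-4)·(-6) = -24 - 5 + 24 = -5
|n| = √(36 + 25 + 36) = √97 ≈ 9.8489
comp_n m = -5 / √97 ≈ -0.508

-0.508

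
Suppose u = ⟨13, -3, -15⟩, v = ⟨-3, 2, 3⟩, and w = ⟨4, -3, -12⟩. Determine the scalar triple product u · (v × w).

v × w:
i: 2·(-12) - 3·(-3) = -24 - (-9) = -15
j: 3·4 - (-3)·(-12) = 12 - 36 = -24
k: (-3)·(-3) - 2·4 = 9 - 8 = 1
v × w = (-15, -24, 1)
u · (v × w) = 13·(-15) + (-3)·(-24) + (-15)·1 = -195 + 72 - 15 = -138

-138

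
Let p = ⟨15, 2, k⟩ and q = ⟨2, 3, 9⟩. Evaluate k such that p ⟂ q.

p · q = 15·2 + 2·3 + k·9 = 36 + 9k
Set equal to 0: 9k = -36, so k = -4.

-4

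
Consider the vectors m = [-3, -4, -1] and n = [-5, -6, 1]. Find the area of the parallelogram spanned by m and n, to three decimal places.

i: (-4)·1 - (-1)·(-6) = -4 - 6 = -10
j: (-1)·(-5) - (-3)·1 = 5 - (-3) = 8
k: (-3)·(-6) - (-4)·(-5) = 18 - 20 = -2
m × n = (-10, 8, -2)
|m × n| = √((-10)² + 8² + (-2)²) = √168 ≈ 12.9615

12.961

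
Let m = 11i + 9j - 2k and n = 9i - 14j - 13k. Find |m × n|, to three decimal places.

i: 9·(-13) - (-2)·(-14) = -117 - 28 = -145
j: (-2)·9 - 11·(-13) = -18 - (-143) = 125
k: 11·(-14) - 9·9 = -154 - 81 = -235
m × n = (-145, 125, -235)
|m × n| = √((-145)² + 125² + (-235)²) = √91875 ≈ 303.1089

303.109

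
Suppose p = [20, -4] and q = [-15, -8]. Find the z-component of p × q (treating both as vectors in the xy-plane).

-220

20·(-8) - (-4)·(-15) = -160 - 60 = -220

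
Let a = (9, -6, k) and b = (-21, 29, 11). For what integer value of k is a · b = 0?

33

a · b = 9·(-21) + (-6)·29 + k·11 = -363 + 11k
Set equal to 0: 11k = 363, so k = 33.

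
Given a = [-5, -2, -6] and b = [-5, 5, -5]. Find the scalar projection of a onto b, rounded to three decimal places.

5.196

a · b = (-5)·(-5) + (-2)·5 + (-6)·(-5) = 25 - 10 + 30 = 45
|b| = √(25 + 25 + 25) = √75 ≈ 8.6603
comp_b a = 45 / √75 ≈ 5.196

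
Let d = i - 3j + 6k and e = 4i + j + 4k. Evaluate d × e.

(-18, 20, 13)

i: (-3)·4 - 6·1 = -12 - 6 = -18
j: 6·4 - 1·4 = 24 - 4 = 20
k: 1·1 - (-3)·4 = 1 - (-12) = 13
d × e = (-18, 20, 13)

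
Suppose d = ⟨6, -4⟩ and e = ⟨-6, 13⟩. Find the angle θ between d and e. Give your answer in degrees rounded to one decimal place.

148.5

d · e = 6·(-6) + (-4)·13 = -36 - 52 = -88
|d|² = 36 + 16 = 52,  |d| = √52 ≈ 7.211103
|e|² = 36 + 169 = 205,  |e| = √205 ≈ 14.317821
cos θ = -88 / (7.211103 · 14.317821) ≈ -0.85232
θ = arccos(-0.85232) ≈ 148.5°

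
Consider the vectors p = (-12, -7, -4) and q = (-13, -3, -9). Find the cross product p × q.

i: (-7)·(-9) - (-4)·(-3) = 63 - 12 = 51
j: (-4)·(-13) - (-12)·(-9) = 52 - 108 = -56
k: (-12)·(-3) - (-7)·(-13) = 36 - 91 = -55
p × q = (51, -56, -55)

(51, -56, -55)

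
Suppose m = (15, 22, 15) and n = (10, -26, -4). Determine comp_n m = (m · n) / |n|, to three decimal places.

m · n = 15·10 + 22·(-26) + 15·(-4) = 150 - 572 - 60 = -482
|n| = √(100 + 676 + 16) = √792 ≈ 28.1425
comp_n m = -482 / √792 ≈ -17.127

-17.127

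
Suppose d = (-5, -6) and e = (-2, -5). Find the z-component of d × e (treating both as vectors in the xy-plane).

(-5)·(-5) - (-6)·(-2) = 25 - 12 = 13

13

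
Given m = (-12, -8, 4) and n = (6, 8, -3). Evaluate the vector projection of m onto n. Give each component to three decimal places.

m · n = (-12)·6 + (-8)·8 + 4·(-3) = -72 - 64 - 12 = -148
|n|² = 36 + 64 + 9 = 109
proj_n m = (-148/109) · (6, 8, -3) ≈ (-8.147, -10.862, 4.073)

(-8.147, -10.862, 4.073)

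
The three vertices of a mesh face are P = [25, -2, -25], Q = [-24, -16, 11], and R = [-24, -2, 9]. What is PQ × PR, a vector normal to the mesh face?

(-476, -98, -686)

PQ = (-49, -14, 36)
PR = (-49, 0, 34)
i: (-14)·34 - 36·0 = -476 - 0 = -476
j: 36·(-49) - (-49)·34 = -1764 - (-1666) = -98
k: (-49)·0 - (-14)·(-49) = 0 - 686 = -686
PQ × PR = (-476, -98, -686)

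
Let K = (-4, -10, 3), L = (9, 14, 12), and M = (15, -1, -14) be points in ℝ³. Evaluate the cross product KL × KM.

(-489, 392, -339)

KL = (13, 24, 9)
KM = (19, 9, -17)
i: 24·(-17) - 9·9 = -408 - 81 = -489
j: 9·19 - 13·(-17) = 171 - (-221) = 392
k: 13·9 - 24·19 = 117 - 456 = -339
KL × KM = (-489, 392, -339)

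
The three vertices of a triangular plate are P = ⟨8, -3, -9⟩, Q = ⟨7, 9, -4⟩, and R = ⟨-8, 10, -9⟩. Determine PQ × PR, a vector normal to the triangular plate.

PQ = (-1, 12, 5)
PR = (-16, 13, 0)
i: 12·0 - 5·13 = 0 - 65 = -65
j: 5·(-16) - (-1)·0 = -80 - 0 = -80
k: (-1)·13 - 12·(-16) = -13 - (-192) = 179
PQ × PR = (-65, -80, 179)

(-65, -80, 179)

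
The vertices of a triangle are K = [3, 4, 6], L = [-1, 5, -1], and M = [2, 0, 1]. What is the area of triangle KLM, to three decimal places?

19.666

KL = (-4, 1, -7),  KM = (-1, -4, -5)
i: 1·(-5) - (-7)·(-4) = -5 - 28 = -33
j: (-7)·(-1) - (-4)·(-5) = 7 - 20 = -13
k: (-4)·(-4) - 1·(-1) = 16 - (-1) = 17
KL × KM = (-33, -13, 17)
|KL × KM| = √1547 ≈ 39.3319
area = ½ · 39.3319 ≈ 19.666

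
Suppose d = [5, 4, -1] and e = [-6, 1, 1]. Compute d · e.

-27

d · e = 5·(-6) + 4·1 + (-1)·1 = -30 + 4 - 1 = -27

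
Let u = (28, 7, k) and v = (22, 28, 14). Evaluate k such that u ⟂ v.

-58

u · v = 28·22 + 7·28 + k·14 = 812 + 14k
Set equal to 0: 14k = -812, so k = -58.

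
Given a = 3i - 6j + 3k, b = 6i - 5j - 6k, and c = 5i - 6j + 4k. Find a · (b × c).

123

b × c:
i: (-5)·4 - (-6)·(-6) = -20 - 36 = -56
j: (-6)·5 - 6·4 = -30 - 24 = -54
k: 6·(-6) - (-5)·5 = -36 - (-25) = -11
b × c = (-56, -54, -11)
a · (b × c) = 3·(-56) + (-6)·(-54) + 3·(-11) = -168 + 324 - 33 = 123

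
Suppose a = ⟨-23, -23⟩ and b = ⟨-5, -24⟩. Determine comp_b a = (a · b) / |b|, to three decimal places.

27.207

a · b = (-23)·(-5) + (-23)·(-24) = 115 + 552 = 667
|b| = √(25 + 576) = √601 ≈ 24.5153
comp_b a = 667 / √601 ≈ 27.207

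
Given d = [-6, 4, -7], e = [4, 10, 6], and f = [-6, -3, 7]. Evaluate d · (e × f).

-1120

e × f:
i: 10·7 - 6·(-3) = 70 - (-18) = 88
j: 6·(-6) - 4·7 = -36 - 28 = -64
k: 4·(-3) - 10·(-6) = -12 - (-60) = 48
e × f = (88, -64, 48)
d · (e × f) = (-6)·88 + 4·(-64) + (-7)·48 = -528 - 256 - 336 = -1120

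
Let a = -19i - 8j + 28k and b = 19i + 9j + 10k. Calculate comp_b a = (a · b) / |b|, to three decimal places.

a · b = (-19)·19 + (-8)·9 + 28·10 = -361 - 72 + 280 = -153
|b| = √(361 + 81 + 100) = √542 ≈ 23.2809
comp_b a = -153 / √542 ≈ -6.572

-6.572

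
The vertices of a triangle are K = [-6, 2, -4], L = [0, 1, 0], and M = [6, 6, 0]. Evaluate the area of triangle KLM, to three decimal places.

23.833

KL = (6, -1, 4),  KM = (12, 4, 4)
i: (-1)·4 - 4·4 = -4 - 16 = -20
j: 4·12 - 6·4 = 48 - 24 = 24
k: 6·4 - (-1)·12 = 24 - (-12) = 36
KL × KM = (-20, 24, 36)
|KL × KM| = √2272 ≈ 47.6655
area = ½ · 47.6655 ≈ 23.833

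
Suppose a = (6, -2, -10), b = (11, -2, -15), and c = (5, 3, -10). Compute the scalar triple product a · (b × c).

b × c:
i: (-2)·(-10) - (-15)·3 = 20 - (-45) = 65
j: (-15)·5 - 11·(-10) = -75 - (-110) = 35
k: 11·3 - (-2)·5 = 33 - (-10) = 43
b × c = (65, 35, 43)
a · (b × c) = 6·65 + (-2)·35 + (-10)·43 = 390 - 70 - 430 = -110

-110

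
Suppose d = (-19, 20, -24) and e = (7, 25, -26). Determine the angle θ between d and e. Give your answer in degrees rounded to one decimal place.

d · e = (-19)·7 + 20·25 + (-24)·(-26) = -133 + 500 + 624 = 991
|d|² = 361 + 400 + 576 = 1337,  |d| = √1337 ≈ 36.565011
|e|² = 49 + 625 + 676 = 1350,  |e| = √1350 ≈ 36.742346
cos θ = 991 / (36.565011 · 36.742346) ≈ 0.73763
θ = arccos(0.73763) ≈ 42.5°

42.5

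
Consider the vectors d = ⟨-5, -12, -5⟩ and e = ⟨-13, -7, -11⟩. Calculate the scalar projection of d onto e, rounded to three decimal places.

11.080

d · e = (-5)·(-13) + (-12)·(-7) + (-5)·(-11) = 65 + 84 + 55 = 204
|e| = √(169 + 49 + 121) = √339 ≈ 18.4120
comp_e d = 204 / √339 ≈ 11.080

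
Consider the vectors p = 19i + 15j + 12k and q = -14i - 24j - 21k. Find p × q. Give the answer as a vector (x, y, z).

i: 15·(-21) - 12·(-24) = -315 - (-288) = -27
j: 12·(-14) - 19·(-21) = -168 - (-399) = 231
k: 19·(-24) - 15·(-14) = -456 - (-210) = -246
p × q = (-27, 231, -246)

(-27, 231, -246)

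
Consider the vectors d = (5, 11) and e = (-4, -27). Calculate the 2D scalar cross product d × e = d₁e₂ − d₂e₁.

5·(-27) - 11·(-4) = -135 - (-44) = -91

-91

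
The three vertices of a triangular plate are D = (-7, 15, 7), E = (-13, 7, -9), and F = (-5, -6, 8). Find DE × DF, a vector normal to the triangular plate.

(-344, -26, 142)

DE = (-6, -8, -16)
DF = (2, -21, 1)
i: (-8)·1 - (-16)·(-21) = -8 - 336 = -344
j: (-16)·2 - (-6)·1 = -32 - (-6) = -26
k: (-6)·(-21) - (-8)·2 = 126 - (-16) = 142
DE × DF = (-344, -26, 142)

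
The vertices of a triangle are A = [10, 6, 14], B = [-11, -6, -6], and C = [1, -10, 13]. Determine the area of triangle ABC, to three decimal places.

AB = (-21, -12, -20),  AC = (-9, -16, -1)
i: (-12)·(-1) - (-20)·(-16) = 12 - 320 = -308
j: (-20)·(-9) - (-21)·(-1) = 180 - 21 = 159
k: (-21)·(-16) - (-12)·(-9) = 336 - 108 = 228
AB × AC = (-308, 159, 228)
|AB × AC| = √172129 ≈ 414.8843
area = ½ · 414.8843 ≈ 207.442

207.442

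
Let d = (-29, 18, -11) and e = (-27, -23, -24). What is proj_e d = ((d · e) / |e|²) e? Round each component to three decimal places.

(-9.319, -7.938, -8.284)

d · e = (-29)·(-27) + 18·(-23) + (-11)·(-24) = 783 - 414 + 264 = 633
|e|² = 729 + 529 + 576 = 1834
proj_e d = (633/1834) · (-27, -23, -24) ≈ (-9.319, -7.938, -8.284)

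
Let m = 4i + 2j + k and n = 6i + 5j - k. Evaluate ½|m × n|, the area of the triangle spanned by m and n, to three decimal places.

i: 2·(-1) - 1·5 = -2 - 5 = -7
j: 1·6 - 4·(-1) = 6 - (-4) = 10
k: 4·5 - 2·6 = 20 - 12 = 8
m × n = (-7, 10, 8)
|m × n| = √((-7)² + 10² + 8²) = √213 ≈ 14.5945
area = ½ · 14.5945 ≈ 7.297

7.297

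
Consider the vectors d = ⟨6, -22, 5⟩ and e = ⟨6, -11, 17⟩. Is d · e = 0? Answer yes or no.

no

d · e = 6·6 + (-22)·(-11) + 5·17 = 36 + 242 + 85 = 363
Nonzero, so the vectors are not orthogonal.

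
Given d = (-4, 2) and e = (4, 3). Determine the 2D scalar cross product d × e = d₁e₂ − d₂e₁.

-20

(-4)·3 - 2·4 = -12 - 8 = -20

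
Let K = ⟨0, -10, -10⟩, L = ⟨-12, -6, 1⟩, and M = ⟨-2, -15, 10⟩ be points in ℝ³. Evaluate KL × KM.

(135, 218, 68)

KL = (-12, 4, 11)
KM = (-2, -5, 20)
i: 4·20 - 11·(-5) = 80 - (-55) = 135
j: 11·(-2) - (-12)·20 = -22 - (-240) = 218
k: (-12)·(-5) - 4·(-2) = 60 - (-8) = 68
KL × KM = (135, 218, 68)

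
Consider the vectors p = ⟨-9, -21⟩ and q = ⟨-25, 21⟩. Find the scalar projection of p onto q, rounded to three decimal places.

-6.616

p · q = (-9)·(-25) + (-21)·21 = 225 - 441 = -216
|q| = √(625 + 441) = √1066 ≈ 32.6497
comp_q p = -216 / √1066 ≈ -6.616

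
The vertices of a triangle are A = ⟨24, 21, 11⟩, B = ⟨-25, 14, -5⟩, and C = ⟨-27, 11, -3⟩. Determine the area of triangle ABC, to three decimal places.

98.022

AB = (-49, -7, -16),  AC = (-51, -10, -14)
i: (-7)·(-14) - (-16)·(-10) = 98 - 160 = -62
j: (-16)·(-51) - (-49)·(-14) = 816 - 686 = 130
k: (-49)·(-10) - (-7)·(-51) = 490 - 357 = 133
AB × AC = (-62, 130, 133)
|AB × AC| = √38433 ≈ 196.0434
area = ½ · 196.0434 ≈ 98.022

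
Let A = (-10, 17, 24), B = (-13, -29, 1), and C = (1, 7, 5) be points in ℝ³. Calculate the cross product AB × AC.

(644, -310, 536)

AB = (-3, -46, -23)
AC = (11, -10, -19)
i: (-46)·(-19) - (-23)·(-10) = 874 - 230 = 644
j: (-23)·11 - (-3)·(-19) = -253 - 57 = -310
k: (-3)·(-10) - (-46)·11 = 30 - (-506) = 536
AB × AC = (644, -310, 536)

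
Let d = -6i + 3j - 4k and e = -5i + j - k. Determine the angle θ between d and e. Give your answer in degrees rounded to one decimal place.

d · e = (-6)·(-5) + 3·1 + (-4)·(-1) = 30 + 3 + 4 = 37
|d|² = 36 + 9 + 16 = 61,  |d| = √61 ≈ 7.810250
|e|² = 25 + 1 + 1 = 27,  |e| = √27 ≈ 5.196152
cos θ = 37 / (7.810250 · 5.196152) ≈ 0.91171
θ = arccos(0.91171) ≈ 24.3°

24.3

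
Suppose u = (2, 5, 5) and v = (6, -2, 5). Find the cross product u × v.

i: 5·5 - 5·(-2) = 25 - (-10) = 35
j: 5·6 - 2·5 = 30 - 10 = 20
k: 2·(-2) - 5·6 = -4 - 30 = -34
u × v = (35, 20, -34)

(35, 20, -34)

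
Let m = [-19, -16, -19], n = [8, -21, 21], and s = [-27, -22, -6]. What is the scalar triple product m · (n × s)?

11249

n × s:
i: (-21)·(-6) - 21·(-22) = 126 - (-462) = 588
j: 21·(-27) - 8·(-6) = -567 - (-48) = -519
k: 8·(-22) - (-21)·(-27) = -176 - 567 = -743
n × s = (588, -519, -743)
m · (n × s) = (-19)·588 + (-16)·(-519) + (-19)·(-743) = -11172 + 8304 + 14117 = 11249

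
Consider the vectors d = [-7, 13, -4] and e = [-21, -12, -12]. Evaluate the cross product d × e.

(-204, 0, 357)

i: 13·(-12) - (-4)·(-12) = -156 - 48 = -204
j: (-4)·(-21) - (-7)·(-12) = 84 - 84 = 0
k: (-7)·(-12) - 13·(-21) = 84 - (-273) = 357
d × e = (-204, 0, 357)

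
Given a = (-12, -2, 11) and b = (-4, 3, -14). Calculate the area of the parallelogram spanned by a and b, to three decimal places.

216.576

i: (-2)·(-14) - 11·3 = 28 - 33 = -5
j: 11·(-4) - (-12)·(-14) = -44 - 168 = -212
k: (-12)·3 - (-2)·(-4) = -36 - 8 = -44
a × b = (-5, -212, -44)
|a × b| = √((-5)² + (-212)² + (-44)²) = √46905 ≈ 216.5756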